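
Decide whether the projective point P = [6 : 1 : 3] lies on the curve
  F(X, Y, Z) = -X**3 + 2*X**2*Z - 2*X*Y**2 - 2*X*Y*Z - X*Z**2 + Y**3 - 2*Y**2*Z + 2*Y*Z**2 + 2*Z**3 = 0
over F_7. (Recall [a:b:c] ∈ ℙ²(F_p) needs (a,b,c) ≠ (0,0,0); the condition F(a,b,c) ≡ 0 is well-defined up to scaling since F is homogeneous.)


F(6,1,3) ≡ 0 (mod 7); P is on the curve.

Evaluate F(6, 1, 3) term-by-term (mod 7).
  -X**3 ↦ -1·216·1·1 = -216
  2*X**2*Z ↦ 2·36·1·3 = 216
  -2*X*Y**2 ↦ -2·6·1·1 = -12
  -2*X*Y*Z ↦ -2·6·1·3 = -36
  -X*Z**2 ↦ -1·6·1·9 = -54
  Y**3 ↦ 1·1·1·1 = 1
  -2*Y**2*Z ↦ -2·1·1·3 = -6
  2*Y*Z**2 ↦ 2·1·1·9 = 18
  2*Z**3 ↦ 2·1·1·27 = 54
Sum: F(6, 1, 3) = (-216) + (216) + (-12) + (-36) + (-54) + (1) + (-6) + (18) + (54) = -35.
Reducing mod 7: -35 ≡ 0 (mod 7).
Since F(a, b, c) ≡ 0 (mod 7), P lies on the curve.


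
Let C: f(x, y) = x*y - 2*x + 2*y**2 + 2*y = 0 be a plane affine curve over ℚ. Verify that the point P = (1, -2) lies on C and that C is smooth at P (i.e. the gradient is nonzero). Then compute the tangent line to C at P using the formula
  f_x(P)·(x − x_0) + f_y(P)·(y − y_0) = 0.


Tangent line at P: -4*x - 5*y - 6 = 0.

Step 1: f(1, -2) = 0, so P lies on C.
Step 2: partial derivatives
  f_x(x, y) = y - 2, f_y(x, y) = x + 4*y + 2.
  f_x(P) = -4, f_y(P) = -5 (gradient nonzero, so P is smooth).
Step 3: tangent line at P: -4·(x − 1) + -5·(y − -2) = 0.
Expanding: -4*x - 5*y - 6 = 0.


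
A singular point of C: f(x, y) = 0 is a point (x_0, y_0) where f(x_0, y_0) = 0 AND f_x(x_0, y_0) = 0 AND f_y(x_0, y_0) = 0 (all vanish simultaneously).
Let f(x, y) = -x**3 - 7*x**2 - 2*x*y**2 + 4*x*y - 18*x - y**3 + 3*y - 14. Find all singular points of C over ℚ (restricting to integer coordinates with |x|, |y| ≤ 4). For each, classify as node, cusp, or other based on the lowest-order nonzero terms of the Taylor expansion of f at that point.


Singular points: {(-2, 1)}; classification: node.

Compute partial derivatives:
  f_x = -3*x**2 - 14*x - 2*y**2 + 4*y - 18.
  f_y = -4*x*y + 4*x - 3*y**2 + 3.
Scan x_0 ∈ {−4, ..., 4}. For each x_0, f_y(x_0, y) is a polynomial in y; find its integer roots y ∈ {−4, ..., 4}, then test f_x and f at those candidates.
  x = -4: f_y(-4, y) = -3*y**2 + 16*y - 13; vanishes at y ∈ {1}. (-4, 1): f_x = -8 ≠ 0.
  x = -3: f_y(-3, y) = -3*y**2 + 12*y - 9; vanishes at y ∈ {1, 3}. (-3, 1): f_x = -1 ≠ 0; (-3, 3): f_x = -9 ≠ 0.
  x = -2: f_y(-2, y) = -3*y**2 + 8*y - 5; vanishes at y ∈ {1}. (-2, 1): f_x = 0, f = 0 — SINGULAR.
  x = -1: f_y(-1, y) = -3*y**2 + 4*y - 1; vanishes at y ∈ {1}. (-1, 1): f_x = -5 ≠ 0.
  x = 0: f_y(0, y) = 3 - 3*y**2; vanishes at y ∈ {-1, 1}. (0, -1): f_x = -24 ≠ 0; (0, 1): f_x = -16 ≠ 0.
  x = 1: f_y(1, y) = -3*y**2 - 4*y + 7; vanishes at y ∈ {1}. (1, 1): f_x = -33 ≠ 0.
  x = 2: f_y(2, y) = -3*y**2 - 8*y + 11; vanishes at y ∈ {1}. (2, 1): f_x = -56 ≠ 0.
  x = 3: f_y(3, y) = -3*y**2 - 12*y + 15; vanishes at y ∈ {1}. (3, 1): f_x = -85 ≠ 0.
  x = 4: f_y(4, y) = -3*y**2 - 16*y + 19; vanishes at y ∈ {1}. (4, 1): f_x = -120 ≠ 0.
Only singular point on the grid: (-2, 1).
Classify: substitute x = -2 + u, y = 1 + v and expand: f = -u**3 - u**2 - 2*u*v**2 - v**3 + v**2.
No constant or linear terms (consistent with a singular point). Quadratic part: -u**2 + v**2. Cubic part: -u**3 - 2*u*v**2 - v**3.
The quadratic part v**2 - u**2 = (v − u)(v + u) splits into two distinct linear factors, so there are two distinct tangent lines y − 1 = ±(x − -2) — this is a node (ordinary double point).
Classification: node.


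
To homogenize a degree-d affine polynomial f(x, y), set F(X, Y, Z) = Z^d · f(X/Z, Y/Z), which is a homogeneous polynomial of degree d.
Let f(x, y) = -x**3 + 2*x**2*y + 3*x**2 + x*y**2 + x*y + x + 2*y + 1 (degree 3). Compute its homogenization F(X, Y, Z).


F(X, Y, Z) = -X**3 + 2*X**2*Y + 3*X**2*Z + X*Y**2 + X*Y*Z + X*Z**2 + 2*Y*Z**2 + Z**3

deg(f) = 3.
Substitute x = X/Z, y = Y/Z into f, then multiply by Z^3.
  monomial -1·x^3·y^0 ↦ -1·X^3·Y^0·Z^0.
  monomial 2·x^2·y^1 ↦ 2·X^2·Y^1·Z^0.
  monomial 3·x^2·y^0 ↦ 3·X^2·Y^0·Z^1.
  monomial 1·x^1·y^2 ↦ 1·X^1·Y^2·Z^0.
  monomial 1·x^1·y^1 ↦ 1·X^1·Y^1·Z^1.
  monomial 1·x^1·y^0 ↦ 1·X^1·Y^0·Z^2.
  monomial 2·x^0·y^1 ↦ 2·X^0·Y^1·Z^2.
  monomial 1·x^0·y^0 ↦ 1·X^0·Y^0·Z^3.
Collecting: F(X, Y, Z) = -X**3 + 2*X**2*Y + 3*X**2*Z + X*Y**2 + X*Y*Z + X*Z**2 + 2*Y*Z**2 + Z**3.


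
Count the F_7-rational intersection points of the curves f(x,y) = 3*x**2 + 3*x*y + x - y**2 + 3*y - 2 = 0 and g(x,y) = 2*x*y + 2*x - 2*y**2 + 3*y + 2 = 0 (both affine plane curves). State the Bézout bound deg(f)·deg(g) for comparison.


Common zeros: {(0, 2), (1, 1), (1, 5), (6, 0)}; count = 4; Bézout bound = 4.

deg(f) = 2, deg(g) = 2, so Bézout bound = 4.
Scan x ∈ F_7. For each x, list the y ∈ F_7 with f(x, y) ≡ 0 and those with g(x, y) ≡ 0 (mod 7); the common zeros in that column are the intersection.
  x = 0: f ≡ 0 at y ∈ {1, 2}; g ≡ 0 at y ∈ {2, 3}; common: {2}.
  x = 1: f ≡ 0 at y ∈ {1, 5}; g ≡ 0 at y ∈ {1, 5}; common: {1, 5}.
  x = 2: f ≡ 0 at y ∈ ∅; g ≡ 0 at y ∈ ∅; common: ∅.
  x = 3: f ≡ 0 at y ∈ {0, 5}; g ≡ 0 at y ∈ ∅; common: ∅.
  x = 4: f ≡ 0 at y ∈ ∅; g ≡ 0 at y ∈ ∅; common: ∅.
  x = 5: f ≡ 0 at y ∈ ∅; g ≡ 0 at y ∈ ∅; common: ∅.
  x = 6: f ≡ 0 at y ∈ {0}; g ≡ 0 at y ∈ {0, 4}; common: {0}.
Collecting: common zeros = {(0, 2), (1, 1), (1, 5), (6, 0)}, so the count is 4.
Comparison with the Bézout bound: 4 ≤ 4 = deg(f)·deg(g), as expected for curves with no common component (the bound is attained).


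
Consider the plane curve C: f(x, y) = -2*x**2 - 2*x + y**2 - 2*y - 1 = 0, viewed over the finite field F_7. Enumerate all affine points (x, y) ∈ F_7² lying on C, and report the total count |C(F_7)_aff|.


Affine F_7-points: {(0, 4), (0, 5), (2, 1), (4, 1), (6, 4), (6, 5)}; count = 6.

For each of the 49 pairs (x, y) ∈ F_7², evaluate f(x, y) mod 7. Record the zeros.
  x = 0: [0↦6, 1↦5, 2↦6, 3↦2, 4↦0, 5↦0, 6↦2]  zeros at y ∈ {4, 5}
  x = 1: [0↦2, 1↦1, 2↦2, 3↦5, 4↦3, 5↦3, 6↦5]  zeros at y ∈ ∅
  x = 2: [0↦1, 1↦0, 2↦1, 3↦4, 4↦2, 5↦2, 6↦4]  zeros at y ∈ {1}
  x = 3: [0↦3, 1↦2, 2↦3, 3↦6, 4↦4, 5↦4, 6↦6]  zeros at y ∈ ∅
  x = 4: [0↦1, 1↦0, 2↦1, 3↦4, 4↦2, 5↦2, 6↦4]  zeros at y ∈ {1}
  x = 5: [0↦2, 1↦1, 2↦2, 3↦5, 4↦3, 5↦3, 6↦5]  zeros at y ∈ ∅
  x = 6: [0↦6, 1↦5, 2↦6, 3↦2, 4↦0, 5↦0, 6↦2]  zeros at y ∈ {4, 5}
Collecting zeros: affine points = {(0, 4), (0, 5), (2, 1), (4, 1), (6, 4), (6, 5)}.
Total count |C(F_7)_aff| = 6.


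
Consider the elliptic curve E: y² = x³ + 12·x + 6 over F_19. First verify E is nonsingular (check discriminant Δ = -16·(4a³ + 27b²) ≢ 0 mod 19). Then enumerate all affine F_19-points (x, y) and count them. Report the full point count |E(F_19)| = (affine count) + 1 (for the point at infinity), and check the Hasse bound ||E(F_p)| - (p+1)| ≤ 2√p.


Affine points = {(0, 5), (0, 14), (1, 0), (2, 0), (4, 2), (4, 17), (5, 1), (5, 18), (6, 3), (6, 16), (8, 5), (8, 14), (9, 8), (9, 11), (10, 9), (10, 10), (11, 5), (11, 14), (12, 4), (12, 15), (14, 7), (14, 12), (16, 0)}; affine count = 23; |E(F_19)| = 24.

Discriminant check: Δ ∝ 4a³ + 27b² = 4·12³ + 27·6² = 4·1728 + 27·36 ≡ 18 (mod 19). Nonzero ⇒ E is nonsingular.
For each x ∈ F_19, compute rhs = x³ + 12·x + 6 mod 19, then count y ∈ F_19 with y² ≡ rhs.
  x = 0: rhs = 6, matching y values: 5, 14 (2 points).
  x = 1: rhs = 0, matching y values: 0 (1 points).
  x = 2: rhs = 0, matching y values: 0 (1 points).
  x = 3: rhs = 12, matching y values: none (0 points).
  x = 4: rhs = 4, matching y values: 2, 17 (2 points).
  x = 5: rhs = 1, matching y values: 1, 18 (2 points).
  x = 6: rhs = 9, matching y values: 3, 16 (2 points).
  x = 7: rhs = 15, matching y values: none (0 points).
  x = 8: rhs = 6, matching y values: 5, 14 (2 points).
  x = 9: rhs = 7, matching y values: 8, 11 (2 points).
  x = 10: rhs = 5, matching y values: 9, 10 (2 points).
  x = 11: rhs = 6, matching y values: 5, 14 (2 points).
  x = 12: rhs = 16, matching y values: 4, 15 (2 points).
  x = 13: rhs = 3, matching y values: none (0 points).
  x = 14: rhs = 11, matching y values: 7, 12 (2 points).
  x = 15: rhs = 8, matching y values: none (0 points).
  x = 16: rhs = 0, matching y values: 0 (1 points).
  x = 17: rhs = 12, matching y values: none (0 points).
  x = 18: rhs = 12, matching y values: none (0 points).
Total affine count: 23.
Full point count |E(F_19)| = 23 + 1 = 24.
Hasse bound: |24 − (19+1)| = |4| = 4 ≤ 2√19 ≈ 8.7178 ✓.


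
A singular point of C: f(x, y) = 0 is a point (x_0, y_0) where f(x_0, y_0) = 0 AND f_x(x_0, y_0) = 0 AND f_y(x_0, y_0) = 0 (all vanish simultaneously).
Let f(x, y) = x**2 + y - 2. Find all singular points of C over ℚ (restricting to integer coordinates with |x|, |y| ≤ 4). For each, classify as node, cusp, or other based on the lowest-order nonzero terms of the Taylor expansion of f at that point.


No singular points in the scanned grid; C is smooth there.

Compute partial derivatives:
  f_x = 2*x.
  f_y = 1.
f_y = 1 is a nonzero constant, so f_y never vanishes: no point (x, y) can satisfy f = f_x = f_y = 0. In particular no (x, y) ∈ {−4, ..., 4}² is singular; the curve is smooth.


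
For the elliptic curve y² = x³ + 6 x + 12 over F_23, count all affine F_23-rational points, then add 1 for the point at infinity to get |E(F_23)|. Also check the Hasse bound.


Affine points = {(0, 9), (0, 14), (2, 3), (2, 20), (4, 10), (4, 13), (5, 11), (5, 12), (7, 11), (7, 12), (9, 6), (9, 17), (11, 11), (11, 12), (12, 8), (12, 15), (15, 2), (15, 21), (16, 8), (16, 15), (17, 6), (17, 17), (18, 8), (18, 15), (19, 4), (19, 19), (20, 6), (20, 17)}; affine count = 28; |E(F_23)| = 29.

Discriminant check: Δ ∝ 4a³ + 27b² = 4·6³ + 27·12² = 4·216 + 27·144 ≡ 14 (mod 23). Nonzero ⇒ E is nonsingular.
For each x ∈ F_23, compute rhs = x³ + 6·x + 12 mod 23, then count y ∈ F_23 with y² ≡ rhs.
  x = 0: rhs = 12, matching y values: 9, 14 (2 points).
  x = 1: rhs = 19, matching y values: none (0 points).
  x = 2: rhs = 9, matching y values: 3, 20 (2 points).
  x = 3: rhs = 11, matching y values: none (0 points).
  x = 4: rhs = 8, matching y values: 10, 13 (2 points).
  x = 5: rhs = 6, matching y values: 11, 12 (2 points).
  x = 6: rhs = 11, matching y values: none (0 points).
  x = 7: rhs = 6, matching y values: 11, 12 (2 points).
  x = 8: rhs = 20, matching y values: none (0 points).
  x = 9: rhs = 13, matching y values: 6, 17 (2 points).
  x = 10: rhs = 14, matching y values: none (0 points).
  x = 11: rhs = 6, matching y values: 11, 12 (2 points).
  x = 12: rhs = 18, matching y values: 8, 15 (2 points).
  x = 13: rhs = 10, matching y values: none (0 points).
  x = 14: rhs = 11, matching y values: none (0 points).
  x = 15: rhs = 4, matching y values: 2, 21 (2 points).
  x = 16: rhs = 18, matching y values: 8, 15 (2 points).
  x = 17: rhs = 13, matching y values: 6, 17 (2 points).
  x = 18: rhs = 18, matching y values: 8, 15 (2 points).
  x = 19: rhs = 16, matching y values: 4, 19 (2 points).
  x = 20: rhs = 13, matching y values: 6, 17 (2 points).
  x = 21: rhs = 15, matching y values: none (0 points).
  x = 22: rhs = 5, matching y values: none (0 points).
Total affine count: 28.
Full point count |E(F_23)| = 28 + 1 = 29.
Hasse bound: |29 − (23+1)| = |5| = 5 ≤ 2√23 ≈ 9.5917 ✓.


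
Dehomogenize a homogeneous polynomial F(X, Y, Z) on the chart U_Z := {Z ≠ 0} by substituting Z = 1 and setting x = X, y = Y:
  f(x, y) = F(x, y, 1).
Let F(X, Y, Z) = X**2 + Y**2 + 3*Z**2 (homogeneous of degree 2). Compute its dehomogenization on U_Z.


f(x, y) = x**2 + y**2 + 3

On U_Z we set Z = 1. Each monomial c·X^i·Y^j·Z^k in F becomes c·x^i·y^j·1^k = c·x^i·y^j.
Substituting Z = 1: F(X, Y, 1) = x**2 + y**2 + 3.
Note: deg(f) ≤ deg(F) = 2; strict inequality happens when F is divisible by Z (lost terms).


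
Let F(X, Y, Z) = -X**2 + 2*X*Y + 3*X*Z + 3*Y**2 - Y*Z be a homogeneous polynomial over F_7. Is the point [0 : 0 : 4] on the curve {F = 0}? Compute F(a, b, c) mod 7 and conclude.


F(0,0,4) ≡ 0 (mod 7); P is on the curve.

Evaluate F(0, 0, 4) term-by-term (mod 7).
  -X**2 ↦ -1·0·1·1 = 0
  2*X*Y ↦ 2·0·0·1 = 0
  3*X*Z ↦ 3·0·1·4 = 0
  3*Y**2 ↦ 3·1·0·1 = 0
  -Y*Z ↦ -1·1·0·4 = 0
Sum: F(0, 0, 4) = (0) + (0) + (0) + (0) + (0) = 0.
Reducing mod 7: 0 ≡ 0 (mod 7).
Since F(a, b, c) ≡ 0 (mod 7), P lies on the curve.


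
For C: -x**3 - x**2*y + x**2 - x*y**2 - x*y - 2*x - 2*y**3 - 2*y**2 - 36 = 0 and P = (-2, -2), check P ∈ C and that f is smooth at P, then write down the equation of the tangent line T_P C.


Tangent line at P: -28*x - 26*y - 108 = 0.

Step 1: f(-2, -2) = 0, so P lies on C.
Step 2: partial derivatives
  f_x(x, y) = -3*x**2 - 2*x*y + 2*x - y**2 - y - 2, f_y(x, y) = -x**2 - 2*x*y - x - 6*y**2 - 4*y.
  f_x(P) = -28, f_y(P) = -26 (gradient nonzero, so P is smooth).
Step 3: tangent line at P: -28·(x − -2) + -26·(y − -2) = 0.
Expanding: -28*x - 26*y - 108 = 0.


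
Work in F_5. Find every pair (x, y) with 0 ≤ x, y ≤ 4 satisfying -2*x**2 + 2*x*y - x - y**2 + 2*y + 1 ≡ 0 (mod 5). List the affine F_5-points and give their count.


Affine F_5-points: {(2, 3), (3, 0), (3, 3), (4, 0)}; count = 4.

For each of the 25 pairs (x, y) ∈ F_5², evaluate f(x, y) mod 5. Record the zeros.
  x = 0: [0↦1, 1↦2, 2↦1, 3↦3, 4↦3]  zeros at y ∈ ∅
  x = 1: [0↦3, 1↦1, 2↦2, 3↦1, 4↦3]  zeros at y ∈ ∅
  x = 2: [0↦1, 1↦1, 2↦4, 3↦0, 4↦4]  zeros at y ∈ {3}
  x = 3: [0↦0, 1↦2, 2↦2, 3↦0, 4↦1]  zeros at y ∈ {0, 3}
  x = 4: [0↦0, 1↦4, 2↦1, 3↦1, 4↦4]  zeros at y ∈ {0}
Collecting zeros: affine points = {(2, 3), (3, 0), (3, 3), (4, 0)}.
Total count |C(F_5)_aff| = 4.


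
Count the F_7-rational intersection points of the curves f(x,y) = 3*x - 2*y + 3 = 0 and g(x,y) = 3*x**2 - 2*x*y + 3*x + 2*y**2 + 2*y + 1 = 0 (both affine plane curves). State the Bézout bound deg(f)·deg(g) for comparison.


Common zeros: ∅; count = 0; Bézout bound = 2.

deg(f) = 1, deg(g) = 2, so Bézout bound = 2.
Scan x ∈ F_7. For each x, list the y ∈ F_7 with f(x, y) ≡ 0 and those with g(x, y) ≡ 0 (mod 7); the common zeros in that column are the intersection.
  x = 0: f ≡ 0 at y ∈ {5}; g ≡ 0 at y ∈ ∅; common: ∅.
  x = 1: f ≡ 0 at y ∈ {3}; g ≡ 0 at y ∈ {0}; common: ∅.
  x = 2: f ≡ 0 at y ∈ {1}; g ≡ 0 at y ∈ ∅; common: ∅.
  x = 3: f ≡ 0 at y ∈ {6}; g ≡ 0 at y ∈ {1}; common: ∅.
  x = 4: f ≡ 0 at y ∈ {4}; g ≡ 0 at y ∈ ∅; common: ∅.
  x = 5: f ≡ 0 at y ∈ {2}; g ≡ 0 at y ∈ {0, 4}; common: ∅.
  x = 6: f ≡ 0 at y ∈ {0}; g ≡ 0 at y ∈ {1, 4}; common: ∅.
Collecting: common zeros = ∅, so the count is 0.
Comparison with the Bézout bound: 0 ≤ 2 = deg(f)·deg(g), as expected for curves with no common component (the affine F_7-count falls short of the bound because intersections may lie at infinity, over extension fields, or carry multiplicity).


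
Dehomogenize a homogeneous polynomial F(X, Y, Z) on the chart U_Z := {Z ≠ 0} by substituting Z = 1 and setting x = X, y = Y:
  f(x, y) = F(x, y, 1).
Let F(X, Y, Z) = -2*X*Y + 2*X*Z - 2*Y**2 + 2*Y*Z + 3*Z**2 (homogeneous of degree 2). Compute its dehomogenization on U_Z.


f(x, y) = -2*x*y + 2*x - 2*y**2 + 2*y + 3

On U_Z we set Z = 1. Each monomial c·X^i·Y^j·Z^k in F becomes c·x^i·y^j·1^k = c·x^i·y^j.
Substituting Z = 1: F(X, Y, 1) = -2*x*y + 2*x - 2*y**2 + 2*y + 3.
Note: deg(f) ≤ deg(F) = 2; strict inequality happens when F is divisible by Z (lost terms).


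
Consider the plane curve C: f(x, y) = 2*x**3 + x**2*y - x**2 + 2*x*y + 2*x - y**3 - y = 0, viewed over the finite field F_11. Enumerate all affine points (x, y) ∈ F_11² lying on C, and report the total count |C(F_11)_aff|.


Affine F_11-points: {(0, 0), (2, 1), (2, 2), (2, 8), (3, 3), (4, 5), (7, 5), (9, 5), (9, 7), (9, 10), (10, 4)}; count = 11.

For each of the 121 pairs (x, y) ∈ F_11², evaluate f(x, y) mod 11. Record the zeros.
  x = 0: [0↦0, 1↦9, 2↦1, 3↦3, 4↦9, 5↦2, 6↦9, 7↦2, 8↦8, 9↦10, 10↦2]  zeros at y ∈ {0}
  x = 1: [0↦3, 1↦4, 2↦10, 3↦4, 4↦2, 5↦9, 6↦8, 7↦4, 8↦2, 9↦7, 10↦2]  zeros at y ∈ ∅
  x = 2: [0↦5, 1↦0, 2↦0, 3↦10, 4↦2, 5↦3, 6↦7, 7↦8, 8↦0, 9↦10, 10↦10]  zeros at y ∈ {1, 2, 8}
  x = 3: [0↦7, 1↦9, 2↦5, 3↦0, 4↦10, 5↦7, 6↦7, 7↦4, 8↦3, 9↦9, 10↦5]  zeros at y ∈ {3}
  x = 4: [0↦10, 1↦10, 2↦4, 3↦8, 4↦5, 5↦0, 6↦9, 7↦4, 8↦1, 9↦5, 10↦10]  zeros at y ∈ {5}
  x = 5: [0↦4, 1↦4, 2↦9, 3↦2, 4↦10, 5↦5, 6↦3, 7↦9, 8↦6, 9↦10, 10↦4]  zeros at y ∈ ∅
  x = 6: [0↦1, 1↦3, 2↦10, 3↦5, 4↦4, 5↦1, 6↦1, 7↦9, 8↦8, 9↦3, 10↦10]  zeros at y ∈ ∅
  x = 7: [0↦2, 1↦8, 2↦8, 3↦7, 4↦10, 5↦0, 6↦4, 7↦5, 8↦8, 9↦7, 10↦7]  zeros at y ∈ {5}
  x = 8: [0↦8, 1↦9, 2↦4, 3↦9, 4↦7, 5↦3, 6↦2, 7↦9, 8↦7, 9↦1, 10↦7]  zeros at y ∈ ∅
  x = 9: [0↦9, 1↦7, 2↦10, 3↦1, 4↦7, 5↦0, 6↦7, 7↦0, 8↦6, 9↦8, 10↦0]  zeros at y ∈ {5, 7, 10}
  x = 10: [0↦6, 1↦3, 2↦5, 3↦6, 4↦0, 5↦3, 6↦9, 7↦1, 8↦6, 9↦7, 10↦9]  zeros at y ∈ {4}
Collecting zeros: affine points = {(0, 0), (2, 1), (2, 2), (2, 8), (3, 3), (4, 5), (7, 5), (9, 5), (9, 7), (9, 10), (10, 4)}.
Total count |C(F_11)_aff| = 11.


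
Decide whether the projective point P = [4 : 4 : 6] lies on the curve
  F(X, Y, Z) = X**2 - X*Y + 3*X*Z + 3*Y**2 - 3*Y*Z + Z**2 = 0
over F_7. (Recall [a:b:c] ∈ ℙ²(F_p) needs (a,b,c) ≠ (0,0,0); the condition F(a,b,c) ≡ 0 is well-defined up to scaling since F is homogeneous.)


F(4,4,6) ≡ 0 (mod 7); P is on the curve.

Evaluate F(4, 4, 6) term-by-term (mod 7).
  X**2 ↦ 1·16·1·1 = 16
  -X*Y ↦ -1·4·4·1 = -16
  3*X*Z ↦ 3·4·1·6 = 72
  3*Y**2 ↦ 3·1·16·1 = 48
  -3*Y*Z ↦ -3·1·4·6 = -72
  Z**2 ↦ 1·1·1·36 = 36
Sum: F(4, 4, 6) = (16) + (-16) + (72) + (48) + (-72) + (36) = 84.
Reducing mod 7: 84 ≡ 0 (mod 7).
Since F(a, b, c) ≡ 0 (mod 7), P lies on the curve.


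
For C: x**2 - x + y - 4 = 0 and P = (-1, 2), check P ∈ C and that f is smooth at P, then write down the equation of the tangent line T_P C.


Tangent line at P: -3*x + y - 5 = 0.

Step 1: f(-1, 2) = 0, so P lies on C.
Step 2: partial derivatives
  f_x(x, y) = 2*x - 1, f_y(x, y) = 1.
  f_x(P) = -3, f_y(P) = 1 (gradient nonzero, so P is smooth).
Step 3: tangent line at P: -3·(x − -1) + 1·(y − 2) = 0.
Expanding: -3*x + y - 5 = 0.


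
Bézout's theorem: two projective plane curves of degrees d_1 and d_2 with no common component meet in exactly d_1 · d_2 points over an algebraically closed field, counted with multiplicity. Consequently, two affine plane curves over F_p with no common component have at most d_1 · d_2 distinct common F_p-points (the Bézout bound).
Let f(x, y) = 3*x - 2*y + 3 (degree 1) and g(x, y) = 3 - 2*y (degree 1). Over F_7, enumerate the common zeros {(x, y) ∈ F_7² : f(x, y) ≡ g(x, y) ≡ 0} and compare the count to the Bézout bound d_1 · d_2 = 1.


Common zeros: {(0, 5)}; count = 1; Bézout bound = 1.

deg(f) = 1, deg(g) = 1, so Bézout bound = 1.
Scan x ∈ F_7. For each x, list the y ∈ F_7 with f(x, y) ≡ 0 and those with g(x, y) ≡ 0 (mod 7); the common zeros in that column are the intersection.
  x = 0: f ≡ 0 at y ∈ {5}; g ≡ 0 at y ∈ {5}; common: {5}.
  x = 1: f ≡ 0 at y ∈ {3}; g ≡ 0 at y ∈ {5}; common: ∅.
  x = 2: f ≡ 0 at y ∈ {1}; g ≡ 0 at y ∈ {5}; common: ∅.
  x = 3: f ≡ 0 at y ∈ {6}; g ≡ 0 at y ∈ {5}; common: ∅.
  x = 4: f ≡ 0 at y ∈ {4}; g ≡ 0 at y ∈ {5}; common: ∅.
  x = 5: f ≡ 0 at y ∈ {2}; g ≡ 0 at y ∈ {5}; common: ∅.
  x = 6: f ≡ 0 at y ∈ {0}; g ≡ 0 at y ∈ {5}; common: ∅.
Collecting: common zeros = {(0, 5)}, so the count is 1.
Comparison with the Bézout bound: 1 ≤ 1 = deg(f)·deg(g), as expected for curves with no common component (the bound is attained).


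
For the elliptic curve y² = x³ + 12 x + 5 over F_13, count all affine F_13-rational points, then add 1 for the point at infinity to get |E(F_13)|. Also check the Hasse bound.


Affine points = {(3, 4), (3, 9), (4, 0), (7, 4), (7, 9), (9, 6), (9, 7), (11, 5), (11, 8)}; affine count = 9; |E(F_13)| = 10.

Discriminant check: Δ ∝ 4a³ + 27b² = 4·12³ + 27·5² = 4·1728 + 27·25 ≡ 8 (mod 13). Nonzero ⇒ E is nonsingular.
For each x ∈ F_13, compute rhs = x³ + 12·x + 5 mod 13, then count y ∈ F_13 with y² ≡ rhs.
  x = 0: rhs = 5, matching y values: none (0 points).
  x = 1: rhs = 5, matching y values: none (0 points).
  x = 2: rhs = 11, matching y values: none (0 points).
  x = 3: rhs = 3, matching y values: 4, 9 (2 points).
  x = 4: rhs = 0, matching y values: 0 (1 points).
  x = 5: rhs = 8, matching y values: none (0 points).
  x = 6: rhs = 7, matching y values: none (0 points).
  x = 7: rhs = 3, matching y values: 4, 9 (2 points).
  x = 8: rhs = 2, matching y values: none (0 points).
  x = 9: rhs = 10, matching y values: 6, 7 (2 points).
  x = 10: rhs = 7, matching y values: none (0 points).
  x = 11: rhs = 12, matching y values: 5, 8 (2 points).
  x = 12: rhs = 5, matching y values: none (0 points).
Total affine count: 9.
Full point count |E(F_13)| = 9 + 1 = 10.
Hasse bound: |10 − (13+1)| = |-4| = 4 ≤ 2√13 ≈ 7.2111 ✓.


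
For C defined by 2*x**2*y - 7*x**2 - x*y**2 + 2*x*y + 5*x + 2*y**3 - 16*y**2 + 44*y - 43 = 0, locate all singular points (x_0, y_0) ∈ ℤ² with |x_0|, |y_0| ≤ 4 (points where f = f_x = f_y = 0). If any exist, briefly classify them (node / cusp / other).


Singular points: {(1, 3)}; classification: node.

Compute partial derivatives:
  f_x = 4*x*y - 14*x - y**2 + 2*y + 5.
  f_y = 2*x**2 - 2*x*y + 2*x + 6*y**2 - 32*y + 44.
Scan x_0 ∈ {−4, ..., 4}. For each x_0, f_y(x_0, y) is a polynomial in y; find its integer roots y ∈ {−4, ..., 4}, then test f_x and f at those candidates.
  x = -4: f_y(-4, y) = 6*y**2 - 24*y + 68; no integer root y with |y| ≤ 4.
  x = -3: f_y(-3, y) = 6*y**2 - 26*y + 56; no integer root y with |y| ≤ 4.
  x = -2: f_y(-2, y) = 6*y**2 - 28*y + 48; no integer root y with |y| ≤ 4.
  x = -1: f_y(-1, y) = 6*y**2 - 30*y + 44; no integer root y with |y| ≤ 4.
  x = 0: f_y(0, y) = 6*y**2 - 32*y + 44; no integer root y with |y| ≤ 4.
  x = 1: f_y(1, y) = 6*y**2 - 34*y + 48; vanishes at y ∈ {3}. (1, 3): f_x = 0, f = 0 — SINGULAR.
  x = 2: f_y(2, y) = 6*y**2 - 36*y + 56; no integer root y with |y| ≤ 4.
  x = 3: f_y(3, y) = 6*y**2 - 38*y + 68; no integer root y with |y| ≤ 4.
  x = 4: f_y(4, y) = 6*y**2 - 40*y + 84; no integer root y with |y| ≤ 4.
Only singular point on the grid: (1, 3).
Classify: substitute x = 1 + u, y = 3 + v and expand: f = 2*u**2*v - u**2 - u*v**2 + 2*v**3 + v**2.
No constant or linear terms (consistent with a singular point). Quadratic part: -u**2 + v**2. Cubic part: 2*u**2*v - u*v**2 + 2*v**3.
The quadratic part v**2 - u**2 = (v − u)(v + u) splits into two distinct linear factors, so there are two distinct tangent lines y − 3 = ±(x − 1) — this is a node (ordinary double point).
Classification: node.


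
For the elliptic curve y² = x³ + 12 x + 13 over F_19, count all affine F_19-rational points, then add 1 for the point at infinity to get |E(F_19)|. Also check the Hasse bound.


Affine points = {(1, 8), (1, 11), (2, 8), (2, 11), (3, 0), (4, 7), (4, 12), (6, 4), (6, 15), (12, 2), (12, 17), (16, 8), (16, 11), (17, 0), (18, 0)}; affine count = 15; |E(F_19)| = 16.

Discriminant check: Δ ∝ 4a³ + 27b² = 4·12³ + 27·13² = 4·1728 + 27·169 ≡ 18 (mod 19). Nonzero ⇒ E is nonsingular.
For each x ∈ F_19, compute rhs = x³ + 12·x + 13 mod 19, then count y ∈ F_19 with y² ≡ rhs.
  x = 0: rhs = 13, matching y values: none (0 points).
  x = 1: rhs = 7, matching y values: 8, 11 (2 points).
  x = 2: rhs = 7, matching y values: 8, 11 (2 points).
  x = 3: rhs = 0, matching y values: 0 (1 points).
  x = 4: rhs = 11, matching y values: 7, 12 (2 points).
  x = 5: rhs = 8, matching y values: none (0 points).
  x = 6: rhs = 16, matching y values: 4, 15 (2 points).
  x = 7: rhs = 3, matching y values: none (0 points).
  x = 8: rhs = 13, matching y values: none (0 points).
  x = 9: rhs = 14, matching y values: none (0 points).
  x = 10: rhs = 12, matching y values: none (0 points).
  x = 11: rhs = 13, matching y values: none (0 points).
  x = 12: rhs = 4, matching y values: 2, 17 (2 points).
  x = 13: rhs = 10, matching y values: none (0 points).
  x = 14: rhs = 18, matching y values: none (0 points).
  x = 15: rhs = 15, matching y values: none (0 points).
  x = 16: rhs = 7, matching y values: 8, 11 (2 points).
  x = 17: rhs = 0, matching y values: 0 (1 points).
  x = 18: rhs = 0, matching y values: 0 (1 points).
Total affine count: 15.
Full point count |E(F_19)| = 15 + 1 = 16.
Hasse bound: |16 − (19+1)| = |-4| = 4 ≤ 2√19 ≈ 8.7178 ✓.


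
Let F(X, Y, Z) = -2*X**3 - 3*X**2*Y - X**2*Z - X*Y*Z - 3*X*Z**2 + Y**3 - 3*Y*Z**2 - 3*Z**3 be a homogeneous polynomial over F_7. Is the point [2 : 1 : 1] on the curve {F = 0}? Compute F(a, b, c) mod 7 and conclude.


F(2,1,1) ≡ 4 (mod 7); P is NOT on the curve.

Evaluate F(2, 1, 1) term-by-term (mod 7).
  -2*X**3 ↦ -2·8·1·1 = -16
  -3*X**2*Y ↦ -3·4·1·1 = -12
  -X**2*Z ↦ -1·4·1·1 = -4
  -X*Y*Z ↦ -1·2·1·1 = -2
  -3*X*Z**2 ↦ -3·2·1·1 = -6
  Y**3 ↦ 1·1·1·1 = 1
  -3*Y*Z**2 ↦ -3·1·1·1 = -3
  -3*Z**3 ↦ -3·1·1·1 = -3
Sum: F(2, 1, 1) = (-16) + (-12) + (-4) + (-2) + (-6) + (1) + (-3) + (-3) = -45.
Reducing mod 7: -45 ≡ 4 (mod 7).
Since F(a, b, c) ≡ 4 ≠ 0 (mod 7), P does NOT lie on the curve.


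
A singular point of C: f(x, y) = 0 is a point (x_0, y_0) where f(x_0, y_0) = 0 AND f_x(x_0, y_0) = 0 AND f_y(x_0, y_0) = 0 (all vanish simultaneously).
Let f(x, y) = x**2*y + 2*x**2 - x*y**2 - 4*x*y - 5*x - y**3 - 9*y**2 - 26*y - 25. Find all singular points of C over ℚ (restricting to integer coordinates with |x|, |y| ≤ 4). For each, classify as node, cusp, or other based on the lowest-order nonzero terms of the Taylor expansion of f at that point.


Singular points: {(-1, -3)}; classification: node.

Compute partial derivatives:
  f_x = 2*x*y + 4*x - y**2 - 4*y - 5.
  f_y = x**2 - 2*x*y - 4*x - 3*y**2 - 18*y - 26.
Scan x_0 ∈ {−4, ..., 4}. For each x_0, f_y(x_0, y) is a polynomial in y; find its integer roots y ∈ {−4, ..., 4}, then test f_x and f at those candidates.
  x = -4: f_y(-4, y) = -3*y**2 - 10*y + 6; no integer root y with |y| ≤ 4.
  x = -3: f_y(-3, y) = -3*y**2 - 12*y - 5; no integer root y with |y| ≤ 4.
  x = -2: f_y(-2, y) = -3*y**2 - 14*y - 14; no integer root y with |y| ≤ 4.
  x = -1: f_y(-1, y) = -3*y**2 - 16*y - 21; vanishes at y ∈ {-3}. (-1, -3): f_x = 0, f = 0 — SINGULAR.
  x = 0: f_y(0, y) = -3*y**2 - 18*y - 26; no integer root y with |y| ≤ 4.
  x = 1: f_y(1, y) = -3*y**2 - 20*y - 29; no integer root y with |y| ≤ 4.
  x = 2: f_y(2, y) = -3*y**2 - 22*y - 30; no integer root y with |y| ≤ 4.
  x = 3: f_y(3, y) = -3*y**2 - 24*y - 29; no integer root y with |y| ≤ 4.
  x = 4: f_y(4, y) = -3*y**2 - 26*y - 26; no integer root y with |y| ≤ 4.
Only singular point on the grid: (-1, -3).
Classify: substitute x = -1 + u, y = -3 + v and expand: f = u**2*v - u**2 - u*v**2 - v**3 + v**2.
No constant or linear terms (consistent with a singular point). Quadratic part: -u**2 + v**2. Cubic part: u**2*v - u*v**2 - v**3.
The quadratic part v**2 - u**2 = (v − u)(v + u) splits into two distinct linear factors, so there are two distinct tangent lines y − -3 = ±(x − -1) — this is a node (ordinary double point).
Classification: node.


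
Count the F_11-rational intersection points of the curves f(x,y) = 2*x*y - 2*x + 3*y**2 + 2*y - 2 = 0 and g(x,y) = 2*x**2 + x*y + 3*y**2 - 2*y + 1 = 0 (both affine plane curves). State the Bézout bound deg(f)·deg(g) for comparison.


Common zeros: {(1, 8)}; count = 1; Bézout bound = 4.

deg(f) = 2, deg(g) = 2, so Bézout bound = 4.
Scan x ∈ F_11. For each x, list the y ∈ F_11 with f(x, y) ≡ 0 and those with g(x, y) ≡ 0 (mod 11); the common zeros in that column are the intersection.
  x = 0: f ≡ 0 at y ∈ ∅; g ≡ 0 at y ∈ {3, 5}; common: ∅.
  x = 1: f ≡ 0 at y ∈ {8, 9}; g ≡ 0 at y ∈ {7, 8}; common: {8}.
  x = 2: f ≡ 0 at y ∈ {4, 5}; g ≡ 0 at y ∈ ∅; common: ∅.
  x = 3: f ≡ 0 at y ∈ ∅; g ≡ 0 at y ∈ {2, 5}; common: ∅.
  x = 4: f ≡ 0 at y ∈ {2}; g ≡ 0 at y ∈ {0, 3}; common: ∅.
  x = 5: f ≡ 0 at y ∈ ∅; g ≡ 0 at y ∈ ∅; common: ∅.
  x = 6: f ≡ 0 at y ∈ {3, 7}; g ≡ 0 at y ∈ {8, 9}; common: ∅.
  x = 7: f ≡ 0 at y ∈ ∅; g ≡ 0 at y ∈ {0, 2}; common: ∅.
  x = 8: f ≡ 0 at y ∈ {6, 10}; g ≡ 0 at y ∈ ∅; common: ∅.
  x = 9: f ≡ 0 at y ∈ ∅; g ≡ 0 at y ∈ ∅; common: ∅.
  x = 10: f ≡ 0 at y ∈ {0}; g ≡ 0 at y ∈ ∅; common: ∅.
Collecting: common zeros = {(1, 8)}, so the count is 1.
Comparison with the Bézout bound: 1 ≤ 4 = deg(f)·deg(g), as expected for curves with no common component (the affine F_11-count falls short of the bound because intersections may lie at infinity, over extension fields, or carry multiplicity).


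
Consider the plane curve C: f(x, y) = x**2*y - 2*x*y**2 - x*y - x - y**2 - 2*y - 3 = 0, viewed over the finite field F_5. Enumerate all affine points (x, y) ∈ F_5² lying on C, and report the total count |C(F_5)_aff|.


Affine F_5-points: {(1, 2), (1, 4), (2, 0), (2, 1), (2, 2), (2, 3), (2, 4)}; count = 7.

For each of the 25 pairs (x, y) ∈ F_5², evaluate f(x, y) mod 5. Record the zeros.
  x = 0: [0↦2, 1↦4, 2↦4, 3↦2, 4↦3]  zeros at y ∈ ∅
  x = 1: [0↦1, 1↦1, 2↦0, 3↦3, 4↦0]  zeros at y ∈ {2, 4}
  x = 2: [0↦0, 1↦0, 2↦0, 3↦0, 4↦0]  zeros at y ∈ {0, 1, 2, 3, 4}
  x = 3: [0↦4, 1↦1, 2↦4, 3↦3, 4↦3]  zeros at y ∈ ∅
  x = 4: [0↦3, 1↦4, 2↦2, 3↦2, 4↦4]  zeros at y ∈ ∅
Collecting zeros: affine points = {(1, 2), (1, 4), (2, 0), (2, 1), (2, 2), (2, 3), (2, 4)}.
Total count |C(F_5)_aff| = 7.


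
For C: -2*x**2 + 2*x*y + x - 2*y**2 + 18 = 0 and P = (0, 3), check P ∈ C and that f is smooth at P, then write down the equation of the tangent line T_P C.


Tangent line at P: 7*x - 12*y + 36 = 0.

Step 1: f(0, 3) = 0, so P lies on C.
Step 2: partial derivatives
  f_x(x, y) = -4*x + 2*y + 1, f_y(x, y) = 2*x - 4*y.
  f_x(P) = 7, f_y(P) = -12 (gradient nonzero, so P is smooth).
Step 3: tangent line at P: 7·(x − 0) + -12·(y − 3) = 0.
Expanding: 7*x - 12*y + 36 = 0.


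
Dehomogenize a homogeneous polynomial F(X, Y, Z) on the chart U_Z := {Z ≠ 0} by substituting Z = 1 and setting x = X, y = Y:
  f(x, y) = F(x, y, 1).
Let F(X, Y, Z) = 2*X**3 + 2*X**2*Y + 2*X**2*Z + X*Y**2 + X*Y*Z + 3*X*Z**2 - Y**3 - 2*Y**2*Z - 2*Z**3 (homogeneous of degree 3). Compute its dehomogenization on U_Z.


f(x, y) = 2*x**3 + 2*x**2*y + 2*x**2 + x*y**2 + x*y + 3*x - y**3 - 2*y**2 - 2

On U_Z we set Z = 1. Each monomial c·X^i·Y^j·Z^k in F becomes c·x^i·y^j·1^k = c·x^i·y^j.
Substituting Z = 1: F(X, Y, 1) = 2*x**3 + 2*x**2*y + 2*x**2 + x*y**2 + x*y + 3*x - y**3 - 2*y**2 - 2.
Note: deg(f) ≤ deg(F) = 3; strict inequality happens when F is divisible by Z (lost terms).


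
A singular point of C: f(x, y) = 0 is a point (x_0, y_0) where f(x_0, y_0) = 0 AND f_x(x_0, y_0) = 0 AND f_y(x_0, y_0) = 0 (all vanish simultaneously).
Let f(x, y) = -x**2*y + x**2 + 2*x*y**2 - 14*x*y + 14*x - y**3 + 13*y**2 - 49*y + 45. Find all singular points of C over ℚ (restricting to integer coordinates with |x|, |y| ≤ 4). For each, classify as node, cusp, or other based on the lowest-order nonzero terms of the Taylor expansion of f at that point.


Singular points: {(-3, 2)}; classification: node.

Compute partial derivatives:
  f_x = -2*x*y + 2*x + 2*y**2 - 14*y + 14.
  f_y = -x**2 + 4*x*y - 14*x - 3*y**2 + 26*y - 49.
Scan x_0 ∈ {−4, ..., 4}. For each x_0, f_y(x_0, y) is a polynomial in y; find its integer roots y ∈ {−4, ..., 4}, then test f_x and f at those candidates.
  x = -4: f_y(-4, y) = -3*y**2 + 10*y - 9; no integer root y with |y| ≤ 4.
  x = -3: f_y(-3, y) = -3*y**2 + 14*y - 16; vanishes at y ∈ {2}. (-3, 2): f_x = 0, f = 0 — SINGULAR.
  x = -2: f_y(-2, y) = -3*y**2 + 18*y - 25; no integer root y with |y| ≤ 4.
  x = -1: f_y(-1, y) = -3*y**2 + 22*y - 36; no integer root y with |y| ≤ 4.
  x = 0: f_y(0, y) = -3*y**2 + 26*y - 49; no integer root y with |y| ≤ 4.
  x = 1: f_y(1, y) = -3*y**2 + 30*y - 64; no integer root y with |y| ≤ 4.
  x = 2: f_y(2, y) = -3*y**2 + 34*y - 81; no integer root y with |y| ≤ 4.
  x = 3: f_y(3, y) = -3*y**2 + 38*y - 100; no integer root y with |y| ≤ 4.
  x = 4: f_y(4, y) = -3*y**2 + 42*y - 121; no integer root y with |y| ≤ 4.
Only singular point on the grid: (-3, 2).
Classify: substitute x = -3 + u, y = 2 + v and expand: f = -u**2*v - u**2 + 2*u*v**2 - v**3 + v**2.
No constant or linear terms (consistent with a singular point). Quadratic part: -u**2 + v**2. Cubic part: -u**2*v + 2*u*v**2 - v**3.
The quadratic part v**2 - u**2 = (v − u)(v + u) splits into two distinct linear factors, so there are two distinct tangent lines y − 2 = ±(x − -3) — this is a node (ordinary double point).
Classification: node.


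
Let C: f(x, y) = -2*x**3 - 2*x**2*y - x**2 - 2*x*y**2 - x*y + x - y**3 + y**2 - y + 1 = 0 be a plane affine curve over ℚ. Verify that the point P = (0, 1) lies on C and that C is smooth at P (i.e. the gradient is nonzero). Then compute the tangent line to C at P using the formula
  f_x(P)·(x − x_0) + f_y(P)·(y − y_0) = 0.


Tangent line at P: -2*x - 2*y + 2 = 0.

Step 1: f(0, 1) = 0, so P lies on C.
Step 2: partial derivatives
  f_x(x, y) = -6*x**2 - 4*x*y - 2*x - 2*y**2 - y + 1, f_y(x, y) = -2*x**2 - 4*x*y - x - 3*y**2 + 2*y - 1.
  f_x(P) = -2, f_y(P) = -2 (gradient nonzero, so P is smooth).
Step 3: tangent line at P: -2·(x − 0) + -2·(y − 1) = 0.
Expanding: -2*x - 2*y + 2 = 0.


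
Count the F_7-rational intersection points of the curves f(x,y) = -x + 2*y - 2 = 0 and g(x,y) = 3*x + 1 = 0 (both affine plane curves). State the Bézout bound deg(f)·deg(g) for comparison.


Common zeros: {(2, 2)}; count = 1; Bézout bound = 1.

deg(f) = 1, deg(g) = 1, so Bézout bound = 1.
Scan x ∈ F_7. For each x, list the y ∈ F_7 with f(x, y) ≡ 0 and those with g(x, y) ≡ 0 (mod 7); the common zeros in that column are the intersection.
  x = 0: f ≡ 0 at y ∈ {1}; g ≡ 0 at y ∈ ∅; common: ∅.
  x = 1: f ≡ 0 at y ∈ {5}; g ≡ 0 at y ∈ ∅; common: ∅.
  x = 2: f ≡ 0 at y ∈ {2}; g ≡ 0 at y ∈ {0, 1, 2, 3, 4, 5, 6}; common: {2}.
  x = 3: f ≡ 0 at y ∈ {6}; g ≡ 0 at y ∈ ∅; common: ∅.
  x = 4: f ≡ 0 at y ∈ {3}; g ≡ 0 at y ∈ ∅; common: ∅.
  x = 5: f ≡ 0 at y ∈ {0}; g ≡ 0 at y ∈ ∅; common: ∅.
  x = 6: f ≡ 0 at y ∈ {4}; g ≡ 0 at y ∈ ∅; common: ∅.
Collecting: common zeros = {(2, 2)}, so the count is 1.
Comparison with the Bézout bound: 1 ≤ 1 = deg(f)·deg(g), as expected for curves with no common component (the bound is attained).


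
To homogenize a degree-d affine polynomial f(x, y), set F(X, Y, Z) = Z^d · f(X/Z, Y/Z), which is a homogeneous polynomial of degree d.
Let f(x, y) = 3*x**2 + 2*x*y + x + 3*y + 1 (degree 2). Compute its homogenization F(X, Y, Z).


F(X, Y, Z) = 3*X**2 + 2*X*Y + X*Z + 3*Y*Z + Z**2

deg(f) = 2.
Substitute x = X/Z, y = Y/Z into f, then multiply by Z^2.
  monomial 3·x^2·y^0 ↦ 3·X^2·Y^0·Z^0.
  monomial 2·x^1·y^1 ↦ 2·X^1·Y^1·Z^0.
  monomial 1·x^1·y^0 ↦ 1·X^1·Y^0·Z^1.
  monomial 3·x^0·y^1 ↦ 3·X^0·Y^1·Z^1.
  monomial 1·x^0·y^0 ↦ 1·X^0·Y^0·Z^2.
Collecting: F(X, Y, Z) = 3*X**2 + 2*X*Y + X*Z + 3*Y*Z + Z**2.


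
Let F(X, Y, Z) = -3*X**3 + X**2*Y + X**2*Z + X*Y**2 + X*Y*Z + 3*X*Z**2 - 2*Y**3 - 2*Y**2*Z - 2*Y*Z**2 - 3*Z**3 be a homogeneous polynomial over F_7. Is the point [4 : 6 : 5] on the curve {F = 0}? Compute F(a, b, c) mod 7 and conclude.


F(4,6,5) ≡ 5 (mod 7); P is NOT on the curve.

Evaluate F(4, 6, 5) term-by-term (mod 7).
  -3*X**3 ↦ -3·64·1·1 = -192
  X**2*Y ↦ 1·16·6·1 = 96
  X**2*Z ↦ 1·16·1·5 = 80
  X*Y**2 ↦ 1·4·36·1 = 144
  X*Y*Z ↦ 1·4·6·5 = 120
  3*X*Z**2 ↦ 3·4·1·25 = 300
  -2*Y**3 ↦ -2·1·216·1 = -432
  -2*Y**2*Z ↦ -2·1·36·5 = -360
  -2*Y*Z**2 ↦ -2·1·6·25 = -300
  -3*Z**3 ↦ -3·1·1·125 = -375
Sum: F(4, 6, 5) = (-192) + (96) + (80) + (144) + (120) + (300) + (-432) + (-360) + (-300) + (-375) = -919.
Reducing mod 7: -919 ≡ 5 (mod 7).
Since F(a, b, c) ≡ 5 ≠ 0 (mod 7), P does NOT lie on the curve.


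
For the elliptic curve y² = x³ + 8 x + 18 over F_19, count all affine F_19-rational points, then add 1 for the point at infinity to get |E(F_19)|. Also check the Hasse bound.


Affine points = {(2, 2), (2, 17), (4, 0), (6, 4), (6, 15), (8, 9), (8, 10), (13, 1), (13, 18), (14, 9), (14, 10), (15, 6), (15, 13), (16, 9), (16, 10), (18, 3), (18, 16)}; affine count = 17; |E(F_19)| = 18.

Discriminant check: Δ ∝ 4a³ + 27b² = 4·8³ + 27·18² = 4·512 + 27·324 ≡ 4 (mod 19). Nonzero ⇒ E is nonsingular.
For each x ∈ F_19, compute rhs = x³ + 8·x + 18 mod 19, then count y ∈ F_19 with y² ≡ rhs.
  x = 0: rhs = 18, matching y values: none (0 points).
  x = 1: rhs = 8, matching y values: none (0 points).
  x = 2: rhs = 4, matching y values: 2, 17 (2 points).
  x = 3: rhs = 12, matching y values: none (0 points).
  x = 4: rhs = 0, matching y values: 0 (1 points).
  x = 5: rhs = 12, matching y values: none (0 points).
  x = 6: rhs = 16, matching y values: 4, 15 (2 points).
  x = 7: rhs = 18, matching y values: none (0 points).
  x = 8: rhs = 5, matching y values: 9, 10 (2 points).
  x = 9: rhs = 2, matching y values: none (0 points).
  x = 10: rhs = 15, matching y values: none (0 points).
  x = 11: rhs = 12, matching y values: none (0 points).
  x = 12: rhs = 18, matching y values: none (0 points).
  x = 13: rhs = 1, matching y values: 1, 18 (2 points).
  x = 14: rhs = 5, matching y values: 9, 10 (2 points).
  x = 15: rhs = 17, matching y values: 6, 13 (2 points).
  x = 16: rhs = 5, matching y values: 9, 10 (2 points).
  x = 17: rhs = 13, matching y values: none (0 points).
  x = 18: rhs = 9, matching y values: 3, 16 (2 points).
Total affine count: 17.
Full point count |E(F_19)| = 17 + 1 = 18.
Hasse bound: |18 − (19+1)| = |-2| = 2 ≤ 2√19 ≈ 8.7178 ✓.


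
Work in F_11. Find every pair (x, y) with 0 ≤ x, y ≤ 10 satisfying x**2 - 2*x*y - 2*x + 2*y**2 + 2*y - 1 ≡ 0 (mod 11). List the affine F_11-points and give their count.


Affine F_11-points: {(0, 2), (0, 8), (1, 1), (1, 10), (2, 3), (2, 9), (3, 1), (6, 2), (6, 3), (7, 8), (7, 9), (10, 10)}; count = 12.

For each of the 121 pairs (x, y) ∈ F_11², evaluate f(x, y) mod 11. Record the zeros.
  x = 0: [0↦10, 1↦3, 2↦0, 3↦1, 4↦6, 5↦4, 6↦6, 7↦1, 8↦0, 9↦3, 10↦10]  zeros at y ∈ {2, 8}
  x = 1: [0↦9, 1↦0, 2↦6, 3↦5, 4↦8, 5↦4, 6↦4, 7↦8, 8↦5, 9↦6, 10↦0]  zeros at y ∈ {1, 10}
  x = 2: [0↦10, 1↦10, 2↦3, 3↦0, 4↦1, 5↦6, 6↦4, 7↦6, 8↦1, 9↦0, 10↦3]  zeros at y ∈ {3, 9}
  x = 3: [0↦2, 1↦0, 2↦2, 3↦8, 4↦7, 5↦10, 6↦6, 7↦6, 8↦10, 9↦7, 10↦8]  zeros at y ∈ {1}
  x = 4: [0↦7, 1↦3, 2↦3, 3↦7, 4↦4, 5↦5, 6↦10, 7↦8, 8↦10, 9↦5, 10↦4]  zeros at y ∈ ∅
  x = 5: [0↦3, 1↦8, 2↦6, 3↦8, 4↦3, 5↦2, 6↦5, 7↦1, 8↦1, 9↦5, 10↦2]  zeros at y ∈ ∅
  x = 6: [0↦1, 1↦4, 2↦0, 3↦0, 4↦4, 5↦1, 6↦2, 7↦7, 8↦5, 9↦7, 10↦2]  zeros at y ∈ {2, 3}
  x = 7: [0↦1, 1↦2, 2↦7, 3↦5, 4↦7, 5↦2, 6↦1, 7↦4, 8↦0, 9↦0, 10↦4]  zeros at y ∈ {8, 9}
  x = 8: [0↦3, 1↦2, 2↦5, 3↦1, 4↦1, 5↦5, 6↦2, 7↦3, 8↦8, 9↦6, 10↦8]  zeros at y ∈ ∅
  x = 9: [0↦7, 1↦4, 2↦5, 3↦10, 4↦8, 5↦10, 6↦5, 7↦4, 8↦7, 9↦3, 10↦3]  zeros at y ∈ ∅
  x = 10: [0↦2, 1↦8, 2↦7, 3↦10, 4↦6, 5↦6, 6↦10, 7↦7, 8↦8, 9↦2, 10↦0]  zeros at y ∈ {10}
Collecting zeros: affine points = {(0, 2), (0, 8), (1, 1), (1, 10), (2, 3), (2, 9), (3, 1), (6, 2), (6, 3), (7, 8), (7, 9), (10, 10)}.
Total count |C(F_11)_aff| = 12.
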